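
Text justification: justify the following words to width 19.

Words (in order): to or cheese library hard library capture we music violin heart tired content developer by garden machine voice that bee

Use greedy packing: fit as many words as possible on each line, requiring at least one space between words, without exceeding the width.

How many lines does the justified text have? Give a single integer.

Answer: 8

Derivation:
Line 1: ['to', 'or', 'cheese'] (min_width=12, slack=7)
Line 2: ['library', 'hard'] (min_width=12, slack=7)
Line 3: ['library', 'capture', 'we'] (min_width=18, slack=1)
Line 4: ['music', 'violin', 'heart'] (min_width=18, slack=1)
Line 5: ['tired', 'content'] (min_width=13, slack=6)
Line 6: ['developer', 'by', 'garden'] (min_width=19, slack=0)
Line 7: ['machine', 'voice', 'that'] (min_width=18, slack=1)
Line 8: ['bee'] (min_width=3, slack=16)
Total lines: 8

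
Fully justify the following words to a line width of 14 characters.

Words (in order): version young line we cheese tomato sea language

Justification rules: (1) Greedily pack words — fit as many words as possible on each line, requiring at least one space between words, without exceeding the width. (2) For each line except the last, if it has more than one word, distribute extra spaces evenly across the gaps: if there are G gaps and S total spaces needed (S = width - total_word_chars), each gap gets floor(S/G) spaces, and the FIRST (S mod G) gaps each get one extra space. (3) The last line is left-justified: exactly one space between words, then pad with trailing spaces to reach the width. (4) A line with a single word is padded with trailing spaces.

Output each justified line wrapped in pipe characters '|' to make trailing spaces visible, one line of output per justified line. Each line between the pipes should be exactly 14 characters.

Line 1: ['version', 'young'] (min_width=13, slack=1)
Line 2: ['line', 'we', 'cheese'] (min_width=14, slack=0)
Line 3: ['tomato', 'sea'] (min_width=10, slack=4)
Line 4: ['language'] (min_width=8, slack=6)

Answer: |version  young|
|line we cheese|
|tomato     sea|
|language      |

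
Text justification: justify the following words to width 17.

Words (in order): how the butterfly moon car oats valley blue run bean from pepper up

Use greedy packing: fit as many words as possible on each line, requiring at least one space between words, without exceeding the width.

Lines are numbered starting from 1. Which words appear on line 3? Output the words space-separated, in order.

Line 1: ['how', 'the', 'butterfly'] (min_width=17, slack=0)
Line 2: ['moon', 'car', 'oats'] (min_width=13, slack=4)
Line 3: ['valley', 'blue', 'run'] (min_width=15, slack=2)
Line 4: ['bean', 'from', 'pepper'] (min_width=16, slack=1)
Line 5: ['up'] (min_width=2, slack=15)

Answer: valley blue run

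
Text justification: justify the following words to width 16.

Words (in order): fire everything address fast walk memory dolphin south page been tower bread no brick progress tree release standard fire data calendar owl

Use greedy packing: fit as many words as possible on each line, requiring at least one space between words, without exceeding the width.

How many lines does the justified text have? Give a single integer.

Line 1: ['fire', 'everything'] (min_width=15, slack=1)
Line 2: ['address', 'fast'] (min_width=12, slack=4)
Line 3: ['walk', 'memory'] (min_width=11, slack=5)
Line 4: ['dolphin', 'south'] (min_width=13, slack=3)
Line 5: ['page', 'been', 'tower'] (min_width=15, slack=1)
Line 6: ['bread', 'no', 'brick'] (min_width=14, slack=2)
Line 7: ['progress', 'tree'] (min_width=13, slack=3)
Line 8: ['release', 'standard'] (min_width=16, slack=0)
Line 9: ['fire', 'data'] (min_width=9, slack=7)
Line 10: ['calendar', 'owl'] (min_width=12, slack=4)
Total lines: 10

Answer: 10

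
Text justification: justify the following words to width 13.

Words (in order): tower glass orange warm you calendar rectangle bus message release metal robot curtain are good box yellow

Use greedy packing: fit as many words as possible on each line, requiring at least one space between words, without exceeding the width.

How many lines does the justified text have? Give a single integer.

Answer: 9

Derivation:
Line 1: ['tower', 'glass'] (min_width=11, slack=2)
Line 2: ['orange', 'warm'] (min_width=11, slack=2)
Line 3: ['you', 'calendar'] (min_width=12, slack=1)
Line 4: ['rectangle', 'bus'] (min_width=13, slack=0)
Line 5: ['message'] (min_width=7, slack=6)
Line 6: ['release', 'metal'] (min_width=13, slack=0)
Line 7: ['robot', 'curtain'] (min_width=13, slack=0)
Line 8: ['are', 'good', 'box'] (min_width=12, slack=1)
Line 9: ['yellow'] (min_width=6, slack=7)
Total lines: 9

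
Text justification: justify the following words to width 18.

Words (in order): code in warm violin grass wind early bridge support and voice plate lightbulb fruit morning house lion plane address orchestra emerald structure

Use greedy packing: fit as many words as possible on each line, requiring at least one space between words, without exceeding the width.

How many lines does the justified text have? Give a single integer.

Answer: 9

Derivation:
Line 1: ['code', 'in', 'warm'] (min_width=12, slack=6)
Line 2: ['violin', 'grass', 'wind'] (min_width=17, slack=1)
Line 3: ['early', 'bridge'] (min_width=12, slack=6)
Line 4: ['support', 'and', 'voice'] (min_width=17, slack=1)
Line 5: ['plate', 'lightbulb'] (min_width=15, slack=3)
Line 6: ['fruit', 'morning'] (min_width=13, slack=5)
Line 7: ['house', 'lion', 'plane'] (min_width=16, slack=2)
Line 8: ['address', 'orchestra'] (min_width=17, slack=1)
Line 9: ['emerald', 'structure'] (min_width=17, slack=1)
Total lines: 9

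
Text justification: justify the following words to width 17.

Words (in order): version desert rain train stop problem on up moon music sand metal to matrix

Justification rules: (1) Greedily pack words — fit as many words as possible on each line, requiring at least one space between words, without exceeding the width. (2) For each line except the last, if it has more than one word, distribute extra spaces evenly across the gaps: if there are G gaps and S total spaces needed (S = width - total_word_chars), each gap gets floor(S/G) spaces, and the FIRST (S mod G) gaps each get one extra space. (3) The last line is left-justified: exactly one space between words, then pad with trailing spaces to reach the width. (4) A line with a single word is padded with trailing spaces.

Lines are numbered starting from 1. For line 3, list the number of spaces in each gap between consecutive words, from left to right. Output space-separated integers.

Answer: 3 3

Derivation:
Line 1: ['version', 'desert'] (min_width=14, slack=3)
Line 2: ['rain', 'train', 'stop'] (min_width=15, slack=2)
Line 3: ['problem', 'on', 'up'] (min_width=13, slack=4)
Line 4: ['moon', 'music', 'sand'] (min_width=15, slack=2)
Line 5: ['metal', 'to', 'matrix'] (min_width=15, slack=2)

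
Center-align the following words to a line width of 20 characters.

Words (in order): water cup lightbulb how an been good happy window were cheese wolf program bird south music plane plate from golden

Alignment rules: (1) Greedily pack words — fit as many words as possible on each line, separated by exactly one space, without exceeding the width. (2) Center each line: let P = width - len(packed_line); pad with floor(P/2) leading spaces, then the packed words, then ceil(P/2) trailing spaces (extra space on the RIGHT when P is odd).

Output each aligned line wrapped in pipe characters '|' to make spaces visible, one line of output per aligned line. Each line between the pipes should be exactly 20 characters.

Answer: |water cup lightbulb |
|  how an been good  |
| happy window were  |
|cheese wolf program |
|  bird south music  |
|  plane plate from  |
|       golden       |

Derivation:
Line 1: ['water', 'cup', 'lightbulb'] (min_width=19, slack=1)
Line 2: ['how', 'an', 'been', 'good'] (min_width=16, slack=4)
Line 3: ['happy', 'window', 'were'] (min_width=17, slack=3)
Line 4: ['cheese', 'wolf', 'program'] (min_width=19, slack=1)
Line 5: ['bird', 'south', 'music'] (min_width=16, slack=4)
Line 6: ['plane', 'plate', 'from'] (min_width=16, slack=4)
Line 7: ['golden'] (min_width=6, slack=14)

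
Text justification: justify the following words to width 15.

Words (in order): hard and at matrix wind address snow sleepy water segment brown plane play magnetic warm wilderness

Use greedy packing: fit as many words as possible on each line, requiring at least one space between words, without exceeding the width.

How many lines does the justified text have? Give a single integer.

Line 1: ['hard', 'and', 'at'] (min_width=11, slack=4)
Line 2: ['matrix', 'wind'] (min_width=11, slack=4)
Line 3: ['address', 'snow'] (min_width=12, slack=3)
Line 4: ['sleepy', 'water'] (min_width=12, slack=3)
Line 5: ['segment', 'brown'] (min_width=13, slack=2)
Line 6: ['plane', 'play'] (min_width=10, slack=5)
Line 7: ['magnetic', 'warm'] (min_width=13, slack=2)
Line 8: ['wilderness'] (min_width=10, slack=5)
Total lines: 8

Answer: 8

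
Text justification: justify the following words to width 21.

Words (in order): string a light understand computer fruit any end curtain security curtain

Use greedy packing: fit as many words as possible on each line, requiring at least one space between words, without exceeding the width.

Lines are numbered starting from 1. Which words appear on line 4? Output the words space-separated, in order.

Answer: security curtain

Derivation:
Line 1: ['string', 'a', 'light'] (min_width=14, slack=7)
Line 2: ['understand', 'computer'] (min_width=19, slack=2)
Line 3: ['fruit', 'any', 'end', 'curtain'] (min_width=21, slack=0)
Line 4: ['security', 'curtain'] (min_width=16, slack=5)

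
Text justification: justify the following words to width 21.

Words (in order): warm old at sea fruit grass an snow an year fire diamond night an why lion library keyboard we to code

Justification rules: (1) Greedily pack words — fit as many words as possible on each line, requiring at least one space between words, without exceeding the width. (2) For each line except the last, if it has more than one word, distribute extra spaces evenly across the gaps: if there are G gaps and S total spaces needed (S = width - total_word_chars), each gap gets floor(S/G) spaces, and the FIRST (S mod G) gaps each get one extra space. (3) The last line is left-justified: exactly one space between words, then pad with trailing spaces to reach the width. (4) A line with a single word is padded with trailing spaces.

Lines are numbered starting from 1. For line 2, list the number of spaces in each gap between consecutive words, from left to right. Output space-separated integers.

Line 1: ['warm', 'old', 'at', 'sea', 'fruit'] (min_width=21, slack=0)
Line 2: ['grass', 'an', 'snow', 'an', 'year'] (min_width=21, slack=0)
Line 3: ['fire', 'diamond', 'night', 'an'] (min_width=21, slack=0)
Line 4: ['why', 'lion', 'library'] (min_width=16, slack=5)
Line 5: ['keyboard', 'we', 'to', 'code'] (min_width=19, slack=2)

Answer: 1 1 1 1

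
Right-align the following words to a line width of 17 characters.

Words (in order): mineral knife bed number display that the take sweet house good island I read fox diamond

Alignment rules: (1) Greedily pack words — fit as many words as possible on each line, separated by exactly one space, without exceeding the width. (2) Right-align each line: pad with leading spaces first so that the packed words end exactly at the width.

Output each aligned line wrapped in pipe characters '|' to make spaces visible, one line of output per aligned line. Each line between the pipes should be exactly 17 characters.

Answer: |mineral knife bed|
|   number display|
|    that the take|
| sweet house good|
|island I read fox|
|          diamond|

Derivation:
Line 1: ['mineral', 'knife', 'bed'] (min_width=17, slack=0)
Line 2: ['number', 'display'] (min_width=14, slack=3)
Line 3: ['that', 'the', 'take'] (min_width=13, slack=4)
Line 4: ['sweet', 'house', 'good'] (min_width=16, slack=1)
Line 5: ['island', 'I', 'read', 'fox'] (min_width=17, slack=0)
Line 6: ['diamond'] (min_width=7, slack=10)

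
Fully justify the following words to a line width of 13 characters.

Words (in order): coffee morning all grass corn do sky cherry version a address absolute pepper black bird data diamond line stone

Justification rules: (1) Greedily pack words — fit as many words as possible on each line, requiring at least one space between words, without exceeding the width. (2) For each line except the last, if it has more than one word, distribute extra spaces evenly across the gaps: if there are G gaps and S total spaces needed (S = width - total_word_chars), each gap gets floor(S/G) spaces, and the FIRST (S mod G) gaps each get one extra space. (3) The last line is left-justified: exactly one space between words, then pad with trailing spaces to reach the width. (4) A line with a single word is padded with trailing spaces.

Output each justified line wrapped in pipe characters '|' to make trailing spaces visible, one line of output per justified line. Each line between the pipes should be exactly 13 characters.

Answer: |coffee       |
|morning   all|
|grass corn do|
|sky    cherry|
|version     a|
|address      |
|absolute     |
|pepper  black|
|bird     data|
|diamond  line|
|stone        |

Derivation:
Line 1: ['coffee'] (min_width=6, slack=7)
Line 2: ['morning', 'all'] (min_width=11, slack=2)
Line 3: ['grass', 'corn', 'do'] (min_width=13, slack=0)
Line 4: ['sky', 'cherry'] (min_width=10, slack=3)
Line 5: ['version', 'a'] (min_width=9, slack=4)
Line 6: ['address'] (min_width=7, slack=6)
Line 7: ['absolute'] (min_width=8, slack=5)
Line 8: ['pepper', 'black'] (min_width=12, slack=1)
Line 9: ['bird', 'data'] (min_width=9, slack=4)
Line 10: ['diamond', 'line'] (min_width=12, slack=1)
Line 11: ['stone'] (min_width=5, slack=8)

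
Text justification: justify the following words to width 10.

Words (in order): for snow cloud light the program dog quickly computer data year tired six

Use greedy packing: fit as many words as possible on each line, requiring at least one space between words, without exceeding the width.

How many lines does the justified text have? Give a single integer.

Answer: 9

Derivation:
Line 1: ['for', 'snow'] (min_width=8, slack=2)
Line 2: ['cloud'] (min_width=5, slack=5)
Line 3: ['light', 'the'] (min_width=9, slack=1)
Line 4: ['program'] (min_width=7, slack=3)
Line 5: ['dog'] (min_width=3, slack=7)
Line 6: ['quickly'] (min_width=7, slack=3)
Line 7: ['computer'] (min_width=8, slack=2)
Line 8: ['data', 'year'] (min_width=9, slack=1)
Line 9: ['tired', 'six'] (min_width=9, slack=1)
Total lines: 9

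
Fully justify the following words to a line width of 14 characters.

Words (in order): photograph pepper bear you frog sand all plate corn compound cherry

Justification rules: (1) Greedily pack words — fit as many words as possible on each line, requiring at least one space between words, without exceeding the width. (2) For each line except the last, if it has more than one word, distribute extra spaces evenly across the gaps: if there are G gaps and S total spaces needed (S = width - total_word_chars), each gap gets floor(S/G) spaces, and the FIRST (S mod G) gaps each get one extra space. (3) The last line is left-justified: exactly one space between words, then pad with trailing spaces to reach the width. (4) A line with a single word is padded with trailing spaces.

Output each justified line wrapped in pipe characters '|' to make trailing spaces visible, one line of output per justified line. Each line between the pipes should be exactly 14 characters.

Answer: |photograph    |
|pepper    bear|
|you  frog sand|
|all plate corn|
|compound      |
|cherry        |

Derivation:
Line 1: ['photograph'] (min_width=10, slack=4)
Line 2: ['pepper', 'bear'] (min_width=11, slack=3)
Line 3: ['you', 'frog', 'sand'] (min_width=13, slack=1)
Line 4: ['all', 'plate', 'corn'] (min_width=14, slack=0)
Line 5: ['compound'] (min_width=8, slack=6)
Line 6: ['cherry'] (min_width=6, slack=8)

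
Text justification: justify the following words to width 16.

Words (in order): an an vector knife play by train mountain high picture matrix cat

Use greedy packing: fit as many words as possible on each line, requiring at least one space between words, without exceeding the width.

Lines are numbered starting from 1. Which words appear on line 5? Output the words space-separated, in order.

Answer: matrix cat

Derivation:
Line 1: ['an', 'an', 'vector'] (min_width=12, slack=4)
Line 2: ['knife', 'play', 'by'] (min_width=13, slack=3)
Line 3: ['train', 'mountain'] (min_width=14, slack=2)
Line 4: ['high', 'picture'] (min_width=12, slack=4)
Line 5: ['matrix', 'cat'] (min_width=10, slack=6)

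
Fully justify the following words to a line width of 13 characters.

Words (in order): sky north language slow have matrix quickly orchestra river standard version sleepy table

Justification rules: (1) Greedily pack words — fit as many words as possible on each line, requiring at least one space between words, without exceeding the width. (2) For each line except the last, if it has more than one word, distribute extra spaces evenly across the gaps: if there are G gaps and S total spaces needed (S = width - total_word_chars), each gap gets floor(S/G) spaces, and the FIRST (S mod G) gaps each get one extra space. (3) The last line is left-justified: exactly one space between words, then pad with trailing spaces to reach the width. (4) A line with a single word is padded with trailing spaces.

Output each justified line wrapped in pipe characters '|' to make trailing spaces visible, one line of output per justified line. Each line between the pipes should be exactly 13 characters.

Line 1: ['sky', 'north'] (min_width=9, slack=4)
Line 2: ['language', 'slow'] (min_width=13, slack=0)
Line 3: ['have', 'matrix'] (min_width=11, slack=2)
Line 4: ['quickly'] (min_width=7, slack=6)
Line 5: ['orchestra'] (min_width=9, slack=4)
Line 6: ['river'] (min_width=5, slack=8)
Line 7: ['standard'] (min_width=8, slack=5)
Line 8: ['version'] (min_width=7, slack=6)
Line 9: ['sleepy', 'table'] (min_width=12, slack=1)

Answer: |sky     north|
|language slow|
|have   matrix|
|quickly      |
|orchestra    |
|river        |
|standard     |
|version      |
|sleepy table |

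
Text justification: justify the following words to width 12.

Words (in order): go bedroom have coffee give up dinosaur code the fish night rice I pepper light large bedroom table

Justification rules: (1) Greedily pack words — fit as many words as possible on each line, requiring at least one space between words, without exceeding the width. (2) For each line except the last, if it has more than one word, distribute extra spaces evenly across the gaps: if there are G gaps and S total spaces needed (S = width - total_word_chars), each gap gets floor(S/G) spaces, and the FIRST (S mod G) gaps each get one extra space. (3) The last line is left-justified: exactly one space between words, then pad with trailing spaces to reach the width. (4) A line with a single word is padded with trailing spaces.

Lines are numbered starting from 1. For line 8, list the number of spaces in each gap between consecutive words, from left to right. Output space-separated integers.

Answer: 1

Derivation:
Line 1: ['go', 'bedroom'] (min_width=10, slack=2)
Line 2: ['have', 'coffee'] (min_width=11, slack=1)
Line 3: ['give', 'up'] (min_width=7, slack=5)
Line 4: ['dinosaur'] (min_width=8, slack=4)
Line 5: ['code', 'the'] (min_width=8, slack=4)
Line 6: ['fish', 'night'] (min_width=10, slack=2)
Line 7: ['rice', 'I'] (min_width=6, slack=6)
Line 8: ['pepper', 'light'] (min_width=12, slack=0)
Line 9: ['large'] (min_width=5, slack=7)
Line 10: ['bedroom'] (min_width=7, slack=5)
Line 11: ['table'] (min_width=5, slack=7)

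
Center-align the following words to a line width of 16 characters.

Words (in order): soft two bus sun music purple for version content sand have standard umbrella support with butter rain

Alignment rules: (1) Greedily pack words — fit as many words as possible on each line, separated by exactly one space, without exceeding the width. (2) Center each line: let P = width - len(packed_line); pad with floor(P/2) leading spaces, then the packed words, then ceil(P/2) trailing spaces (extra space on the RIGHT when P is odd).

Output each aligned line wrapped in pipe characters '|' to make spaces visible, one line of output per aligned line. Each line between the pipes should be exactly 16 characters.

Line 1: ['soft', 'two', 'bus', 'sun'] (min_width=16, slack=0)
Line 2: ['music', 'purple', 'for'] (min_width=16, slack=0)
Line 3: ['version', 'content'] (min_width=15, slack=1)
Line 4: ['sand', 'have'] (min_width=9, slack=7)
Line 5: ['standard'] (min_width=8, slack=8)
Line 6: ['umbrella', 'support'] (min_width=16, slack=0)
Line 7: ['with', 'butter', 'rain'] (min_width=16, slack=0)

Answer: |soft two bus sun|
|music purple for|
|version content |
|   sand have    |
|    standard    |
|umbrella support|
|with butter rain|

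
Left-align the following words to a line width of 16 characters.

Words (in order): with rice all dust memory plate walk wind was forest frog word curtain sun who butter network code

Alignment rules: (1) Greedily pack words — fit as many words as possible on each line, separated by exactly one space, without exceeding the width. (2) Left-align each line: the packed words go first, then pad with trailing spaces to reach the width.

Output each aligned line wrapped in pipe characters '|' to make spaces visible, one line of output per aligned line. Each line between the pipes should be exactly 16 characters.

Answer: |with rice all   |
|dust memory     |
|plate walk wind |
|was forest frog |
|word curtain sun|
|who butter      |
|network code    |

Derivation:
Line 1: ['with', 'rice', 'all'] (min_width=13, slack=3)
Line 2: ['dust', 'memory'] (min_width=11, slack=5)
Line 3: ['plate', 'walk', 'wind'] (min_width=15, slack=1)
Line 4: ['was', 'forest', 'frog'] (min_width=15, slack=1)
Line 5: ['word', 'curtain', 'sun'] (min_width=16, slack=0)
Line 6: ['who', 'butter'] (min_width=10, slack=6)
Line 7: ['network', 'code'] (min_width=12, slack=4)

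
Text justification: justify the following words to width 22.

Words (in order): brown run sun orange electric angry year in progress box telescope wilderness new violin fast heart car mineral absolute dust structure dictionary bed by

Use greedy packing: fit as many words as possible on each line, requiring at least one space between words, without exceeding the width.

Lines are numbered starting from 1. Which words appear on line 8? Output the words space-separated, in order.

Line 1: ['brown', 'run', 'sun', 'orange'] (min_width=20, slack=2)
Line 2: ['electric', 'angry', 'year', 'in'] (min_width=22, slack=0)
Line 3: ['progress', 'box', 'telescope'] (min_width=22, slack=0)
Line 4: ['wilderness', 'new', 'violin'] (min_width=21, slack=1)
Line 5: ['fast', 'heart', 'car', 'mineral'] (min_width=22, slack=0)
Line 6: ['absolute', 'dust'] (min_width=13, slack=9)
Line 7: ['structure', 'dictionary'] (min_width=20, slack=2)
Line 8: ['bed', 'by'] (min_width=6, slack=16)

Answer: bed by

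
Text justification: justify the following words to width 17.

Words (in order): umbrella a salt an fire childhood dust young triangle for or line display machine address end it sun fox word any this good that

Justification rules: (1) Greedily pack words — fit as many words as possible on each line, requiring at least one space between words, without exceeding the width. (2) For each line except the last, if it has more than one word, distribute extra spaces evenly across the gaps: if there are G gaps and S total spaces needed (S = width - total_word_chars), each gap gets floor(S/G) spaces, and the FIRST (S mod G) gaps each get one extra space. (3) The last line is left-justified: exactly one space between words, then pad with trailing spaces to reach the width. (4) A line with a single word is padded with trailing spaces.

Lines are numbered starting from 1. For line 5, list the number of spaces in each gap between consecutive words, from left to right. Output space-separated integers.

Answer: 6

Derivation:
Line 1: ['umbrella', 'a', 'salt'] (min_width=15, slack=2)
Line 2: ['an', 'fire', 'childhood'] (min_width=17, slack=0)
Line 3: ['dust', 'young'] (min_width=10, slack=7)
Line 4: ['triangle', 'for', 'or'] (min_width=15, slack=2)
Line 5: ['line', 'display'] (min_width=12, slack=5)
Line 6: ['machine', 'address'] (min_width=15, slack=2)
Line 7: ['end', 'it', 'sun', 'fox'] (min_width=14, slack=3)
Line 8: ['word', 'any', 'this'] (min_width=13, slack=4)
Line 9: ['good', 'that'] (min_width=9, slack=8)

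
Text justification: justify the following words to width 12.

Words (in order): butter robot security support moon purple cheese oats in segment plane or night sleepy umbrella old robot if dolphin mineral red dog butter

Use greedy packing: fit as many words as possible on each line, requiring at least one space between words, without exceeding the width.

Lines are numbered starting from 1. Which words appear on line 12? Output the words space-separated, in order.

Line 1: ['butter', 'robot'] (min_width=12, slack=0)
Line 2: ['security'] (min_width=8, slack=4)
Line 3: ['support', 'moon'] (min_width=12, slack=0)
Line 4: ['purple'] (min_width=6, slack=6)
Line 5: ['cheese', 'oats'] (min_width=11, slack=1)
Line 6: ['in', 'segment'] (min_width=10, slack=2)
Line 7: ['plane', 'or'] (min_width=8, slack=4)
Line 8: ['night', 'sleepy'] (min_width=12, slack=0)
Line 9: ['umbrella', 'old'] (min_width=12, slack=0)
Line 10: ['robot', 'if'] (min_width=8, slack=4)
Line 11: ['dolphin'] (min_width=7, slack=5)
Line 12: ['mineral', 'red'] (min_width=11, slack=1)
Line 13: ['dog', 'butter'] (min_width=10, slack=2)

Answer: mineral red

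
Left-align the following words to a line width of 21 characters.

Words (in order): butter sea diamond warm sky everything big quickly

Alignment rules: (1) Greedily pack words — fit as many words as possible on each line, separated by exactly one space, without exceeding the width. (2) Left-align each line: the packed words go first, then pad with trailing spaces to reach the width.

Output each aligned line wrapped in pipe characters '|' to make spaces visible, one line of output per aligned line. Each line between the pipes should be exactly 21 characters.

Answer: |butter sea diamond   |
|warm sky everything  |
|big quickly          |

Derivation:
Line 1: ['butter', 'sea', 'diamond'] (min_width=18, slack=3)
Line 2: ['warm', 'sky', 'everything'] (min_width=19, slack=2)
Line 3: ['big', 'quickly'] (min_width=11, slack=10)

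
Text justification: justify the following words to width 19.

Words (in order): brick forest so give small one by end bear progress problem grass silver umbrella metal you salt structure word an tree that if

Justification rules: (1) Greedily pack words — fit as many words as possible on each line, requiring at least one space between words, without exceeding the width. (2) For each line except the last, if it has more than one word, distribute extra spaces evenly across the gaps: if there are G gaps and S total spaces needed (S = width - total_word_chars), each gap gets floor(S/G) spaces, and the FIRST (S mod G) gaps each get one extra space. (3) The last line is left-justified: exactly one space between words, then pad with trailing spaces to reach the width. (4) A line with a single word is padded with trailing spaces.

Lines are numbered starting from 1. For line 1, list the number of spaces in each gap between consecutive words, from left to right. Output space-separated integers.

Answer: 3 3

Derivation:
Line 1: ['brick', 'forest', 'so'] (min_width=15, slack=4)
Line 2: ['give', 'small', 'one', 'by'] (min_width=17, slack=2)
Line 3: ['end', 'bear', 'progress'] (min_width=17, slack=2)
Line 4: ['problem', 'grass'] (min_width=13, slack=6)
Line 5: ['silver', 'umbrella'] (min_width=15, slack=4)
Line 6: ['metal', 'you', 'salt'] (min_width=14, slack=5)
Line 7: ['structure', 'word', 'an'] (min_width=17, slack=2)
Line 8: ['tree', 'that', 'if'] (min_width=12, slack=7)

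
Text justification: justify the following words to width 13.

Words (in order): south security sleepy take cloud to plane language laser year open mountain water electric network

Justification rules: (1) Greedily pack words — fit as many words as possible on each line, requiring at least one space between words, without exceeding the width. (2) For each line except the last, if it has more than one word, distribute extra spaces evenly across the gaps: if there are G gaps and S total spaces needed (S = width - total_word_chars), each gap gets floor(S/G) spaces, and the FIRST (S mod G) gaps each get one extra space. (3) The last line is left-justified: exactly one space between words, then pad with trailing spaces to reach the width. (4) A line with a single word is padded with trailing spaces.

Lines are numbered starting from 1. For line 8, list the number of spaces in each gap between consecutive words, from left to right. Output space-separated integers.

Line 1: ['south'] (min_width=5, slack=8)
Line 2: ['security'] (min_width=8, slack=5)
Line 3: ['sleepy', 'take'] (min_width=11, slack=2)
Line 4: ['cloud', 'to'] (min_width=8, slack=5)
Line 5: ['plane'] (min_width=5, slack=8)
Line 6: ['language'] (min_width=8, slack=5)
Line 7: ['laser', 'year'] (min_width=10, slack=3)
Line 8: ['open', 'mountain'] (min_width=13, slack=0)
Line 9: ['water'] (min_width=5, slack=8)
Line 10: ['electric'] (min_width=8, slack=5)
Line 11: ['network'] (min_width=7, slack=6)

Answer: 1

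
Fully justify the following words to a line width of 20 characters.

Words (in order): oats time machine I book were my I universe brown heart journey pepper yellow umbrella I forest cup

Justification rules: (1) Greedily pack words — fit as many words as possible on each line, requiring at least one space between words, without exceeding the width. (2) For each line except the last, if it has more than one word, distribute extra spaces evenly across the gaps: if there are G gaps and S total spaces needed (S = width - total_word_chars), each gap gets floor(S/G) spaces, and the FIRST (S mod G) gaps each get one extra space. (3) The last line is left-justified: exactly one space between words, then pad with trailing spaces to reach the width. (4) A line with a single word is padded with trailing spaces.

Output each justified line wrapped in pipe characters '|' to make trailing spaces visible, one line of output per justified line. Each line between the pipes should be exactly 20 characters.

Line 1: ['oats', 'time', 'machine', 'I'] (min_width=19, slack=1)
Line 2: ['book', 'were', 'my', 'I'] (min_width=14, slack=6)
Line 3: ['universe', 'brown', 'heart'] (min_width=20, slack=0)
Line 4: ['journey', 'pepper'] (min_width=14, slack=6)
Line 5: ['yellow', 'umbrella', 'I'] (min_width=17, slack=3)
Line 6: ['forest', 'cup'] (min_width=10, slack=10)

Answer: |oats  time machine I|
|book   were   my   I|
|universe brown heart|
|journey       pepper|
|yellow   umbrella  I|
|forest cup          |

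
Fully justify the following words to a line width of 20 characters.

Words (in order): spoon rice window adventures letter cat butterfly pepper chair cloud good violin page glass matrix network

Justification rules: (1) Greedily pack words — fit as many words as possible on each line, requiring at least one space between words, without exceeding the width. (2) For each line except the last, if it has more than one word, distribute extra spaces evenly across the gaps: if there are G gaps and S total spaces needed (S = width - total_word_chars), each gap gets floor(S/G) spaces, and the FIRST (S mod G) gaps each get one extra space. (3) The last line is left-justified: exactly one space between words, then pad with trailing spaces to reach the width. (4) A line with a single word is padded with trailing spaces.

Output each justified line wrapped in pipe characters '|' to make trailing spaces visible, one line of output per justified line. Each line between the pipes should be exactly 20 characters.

Line 1: ['spoon', 'rice', 'window'] (min_width=17, slack=3)
Line 2: ['adventures', 'letter'] (min_width=17, slack=3)
Line 3: ['cat', 'butterfly', 'pepper'] (min_width=20, slack=0)
Line 4: ['chair', 'cloud', 'good'] (min_width=16, slack=4)
Line 5: ['violin', 'page', 'glass'] (min_width=17, slack=3)
Line 6: ['matrix', 'network'] (min_width=14, slack=6)

Answer: |spoon   rice  window|
|adventures    letter|
|cat butterfly pepper|
|chair   cloud   good|
|violin   page  glass|
|matrix network      |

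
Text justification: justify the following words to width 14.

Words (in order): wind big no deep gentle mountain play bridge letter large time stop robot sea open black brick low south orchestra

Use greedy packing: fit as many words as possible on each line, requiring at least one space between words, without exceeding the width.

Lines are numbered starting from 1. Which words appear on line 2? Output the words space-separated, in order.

Line 1: ['wind', 'big', 'no'] (min_width=11, slack=3)
Line 2: ['deep', 'gentle'] (min_width=11, slack=3)
Line 3: ['mountain', 'play'] (min_width=13, slack=1)
Line 4: ['bridge', 'letter'] (min_width=13, slack=1)
Line 5: ['large', 'time'] (min_width=10, slack=4)
Line 6: ['stop', 'robot', 'sea'] (min_width=14, slack=0)
Line 7: ['open', 'black'] (min_width=10, slack=4)
Line 8: ['brick', 'low'] (min_width=9, slack=5)
Line 9: ['south'] (min_width=5, slack=9)
Line 10: ['orchestra'] (min_width=9, slack=5)

Answer: deep gentle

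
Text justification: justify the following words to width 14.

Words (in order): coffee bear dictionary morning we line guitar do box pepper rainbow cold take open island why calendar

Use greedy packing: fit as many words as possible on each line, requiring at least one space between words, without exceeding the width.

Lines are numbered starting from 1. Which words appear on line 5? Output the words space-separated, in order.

Line 1: ['coffee', 'bear'] (min_width=11, slack=3)
Line 2: ['dictionary'] (min_width=10, slack=4)
Line 3: ['morning', 'we'] (min_width=10, slack=4)
Line 4: ['line', 'guitar', 'do'] (min_width=14, slack=0)
Line 5: ['box', 'pepper'] (min_width=10, slack=4)
Line 6: ['rainbow', 'cold'] (min_width=12, slack=2)
Line 7: ['take', 'open'] (min_width=9, slack=5)
Line 8: ['island', 'why'] (min_width=10, slack=4)
Line 9: ['calendar'] (min_width=8, slack=6)

Answer: box pepper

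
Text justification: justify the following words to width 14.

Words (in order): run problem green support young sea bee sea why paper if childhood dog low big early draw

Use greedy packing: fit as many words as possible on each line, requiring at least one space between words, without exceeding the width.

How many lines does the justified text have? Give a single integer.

Answer: 7

Derivation:
Line 1: ['run', 'problem'] (min_width=11, slack=3)
Line 2: ['green', 'support'] (min_width=13, slack=1)
Line 3: ['young', 'sea', 'bee'] (min_width=13, slack=1)
Line 4: ['sea', 'why', 'paper'] (min_width=13, slack=1)
Line 5: ['if', 'childhood'] (min_width=12, slack=2)
Line 6: ['dog', 'low', 'big'] (min_width=11, slack=3)
Line 7: ['early', 'draw'] (min_width=10, slack=4)
Total lines: 7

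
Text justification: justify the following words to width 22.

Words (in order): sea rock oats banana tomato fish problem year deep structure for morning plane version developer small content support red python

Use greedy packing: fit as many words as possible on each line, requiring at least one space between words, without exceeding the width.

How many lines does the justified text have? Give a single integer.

Line 1: ['sea', 'rock', 'oats', 'banana'] (min_width=20, slack=2)
Line 2: ['tomato', 'fish', 'problem'] (min_width=19, slack=3)
Line 3: ['year', 'deep', 'structure'] (min_width=19, slack=3)
Line 4: ['for', 'morning', 'plane'] (min_width=17, slack=5)
Line 5: ['version', 'developer'] (min_width=17, slack=5)
Line 6: ['small', 'content', 'support'] (min_width=21, slack=1)
Line 7: ['red', 'python'] (min_width=10, slack=12)
Total lines: 7

Answer: 7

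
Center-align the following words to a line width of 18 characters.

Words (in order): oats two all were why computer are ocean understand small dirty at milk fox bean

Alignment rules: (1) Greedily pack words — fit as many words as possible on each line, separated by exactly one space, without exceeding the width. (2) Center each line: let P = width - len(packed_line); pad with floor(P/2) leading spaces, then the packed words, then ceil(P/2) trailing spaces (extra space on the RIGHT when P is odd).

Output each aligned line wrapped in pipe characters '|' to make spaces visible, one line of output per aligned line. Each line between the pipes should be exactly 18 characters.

Line 1: ['oats', 'two', 'all', 'were'] (min_width=17, slack=1)
Line 2: ['why', 'computer', 'are'] (min_width=16, slack=2)
Line 3: ['ocean', 'understand'] (min_width=16, slack=2)
Line 4: ['small', 'dirty', 'at'] (min_width=14, slack=4)
Line 5: ['milk', 'fox', 'bean'] (min_width=13, slack=5)

Answer: |oats two all were |
| why computer are |
| ocean understand |
|  small dirty at  |
|  milk fox bean   |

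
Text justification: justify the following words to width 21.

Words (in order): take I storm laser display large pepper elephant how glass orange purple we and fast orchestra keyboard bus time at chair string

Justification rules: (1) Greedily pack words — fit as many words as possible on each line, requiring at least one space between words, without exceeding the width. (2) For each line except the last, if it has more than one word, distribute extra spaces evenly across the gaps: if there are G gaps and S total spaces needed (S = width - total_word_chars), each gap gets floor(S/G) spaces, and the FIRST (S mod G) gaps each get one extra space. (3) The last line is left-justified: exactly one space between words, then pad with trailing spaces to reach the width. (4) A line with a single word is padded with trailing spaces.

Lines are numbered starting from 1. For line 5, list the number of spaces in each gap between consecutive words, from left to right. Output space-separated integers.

Line 1: ['take', 'I', 'storm', 'laser'] (min_width=18, slack=3)
Line 2: ['display', 'large', 'pepper'] (min_width=20, slack=1)
Line 3: ['elephant', 'how', 'glass'] (min_width=18, slack=3)
Line 4: ['orange', 'purple', 'we', 'and'] (min_width=20, slack=1)
Line 5: ['fast', 'orchestra'] (min_width=14, slack=7)
Line 6: ['keyboard', 'bus', 'time', 'at'] (min_width=20, slack=1)
Line 7: ['chair', 'string'] (min_width=12, slack=9)

Answer: 8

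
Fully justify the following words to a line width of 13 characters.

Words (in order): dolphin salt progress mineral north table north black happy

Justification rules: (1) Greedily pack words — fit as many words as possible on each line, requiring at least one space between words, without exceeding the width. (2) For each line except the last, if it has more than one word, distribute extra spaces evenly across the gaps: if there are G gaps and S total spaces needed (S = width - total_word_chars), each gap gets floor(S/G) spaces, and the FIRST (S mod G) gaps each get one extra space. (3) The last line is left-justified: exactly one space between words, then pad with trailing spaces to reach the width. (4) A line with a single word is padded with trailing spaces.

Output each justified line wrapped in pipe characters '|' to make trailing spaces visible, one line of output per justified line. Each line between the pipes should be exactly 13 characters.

Line 1: ['dolphin', 'salt'] (min_width=12, slack=1)
Line 2: ['progress'] (min_width=8, slack=5)
Line 3: ['mineral', 'north'] (min_width=13, slack=0)
Line 4: ['table', 'north'] (min_width=11, slack=2)
Line 5: ['black', 'happy'] (min_width=11, slack=2)

Answer: |dolphin  salt|
|progress     |
|mineral north|
|table   north|
|black happy  |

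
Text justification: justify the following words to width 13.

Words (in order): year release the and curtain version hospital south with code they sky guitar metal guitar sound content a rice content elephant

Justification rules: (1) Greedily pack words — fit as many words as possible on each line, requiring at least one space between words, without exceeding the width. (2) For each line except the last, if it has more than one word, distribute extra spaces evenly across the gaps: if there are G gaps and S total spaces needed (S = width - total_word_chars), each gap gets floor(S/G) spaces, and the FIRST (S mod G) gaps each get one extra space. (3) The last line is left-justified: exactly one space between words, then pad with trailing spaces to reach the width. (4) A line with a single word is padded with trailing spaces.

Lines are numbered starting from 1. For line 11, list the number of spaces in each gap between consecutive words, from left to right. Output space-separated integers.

Answer: 2

Derivation:
Line 1: ['year', 'release'] (min_width=12, slack=1)
Line 2: ['the', 'and'] (min_width=7, slack=6)
Line 3: ['curtain'] (min_width=7, slack=6)
Line 4: ['version'] (min_width=7, slack=6)
Line 5: ['hospital'] (min_width=8, slack=5)
Line 6: ['south', 'with'] (min_width=10, slack=3)
Line 7: ['code', 'they', 'sky'] (min_width=13, slack=0)
Line 8: ['guitar', 'metal'] (min_width=12, slack=1)
Line 9: ['guitar', 'sound'] (min_width=12, slack=1)
Line 10: ['content', 'a'] (min_width=9, slack=4)
Line 11: ['rice', 'content'] (min_width=12, slack=1)
Line 12: ['elephant'] (min_width=8, slack=5)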